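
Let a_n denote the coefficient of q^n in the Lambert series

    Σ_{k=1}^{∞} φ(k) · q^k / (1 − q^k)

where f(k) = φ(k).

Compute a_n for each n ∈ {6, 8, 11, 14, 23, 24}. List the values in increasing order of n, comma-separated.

q^6  k|6↦φ(k): 1:1 2:1 3:2 6:2  a_6=6
q^8  k|8↦φ(k): 1:1 2:1 4:2 8:4  a_8=8
q^11  k|11↦φ(k): 11:10 1:1  a_11=11
[q^14] φ(1)=1,φ(2)=1,φ(7)=6,φ(14)=6 ⇒ 14
n=23: 1·23 23·1  φ→[1+22]=23
n=24: 1·24 2·12 3·8 4·6 6·4 8·3 12·2 24·1  φ→[1+1+2+2+2+4+4+8]=24

6, 8, 11, 14, 23, 24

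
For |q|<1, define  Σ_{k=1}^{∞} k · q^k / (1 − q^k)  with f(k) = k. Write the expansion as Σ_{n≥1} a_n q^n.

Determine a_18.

a_18 = 39

q^18  k|18↦f(k): 18:18 9:9 6:6 3:3 2:2 1:1  a_18=39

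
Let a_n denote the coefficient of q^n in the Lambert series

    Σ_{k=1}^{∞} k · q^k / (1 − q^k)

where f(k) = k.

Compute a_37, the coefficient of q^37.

q^37  k|37↦f(k): 37:37 1:1  a_37=38

a_37 = 38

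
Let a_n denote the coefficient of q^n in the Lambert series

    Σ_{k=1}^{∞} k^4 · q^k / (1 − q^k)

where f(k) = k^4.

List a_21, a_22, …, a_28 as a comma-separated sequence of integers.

q^21  k|21↦f(k): 1:1 3:81 7:2401 21:194481  a_21=196964
d|22:{22,11,2,1}  Σf=234256+14641+16+1=248914
n=23: 1·23 23·1  f→[1+279841]=279842
d|24:{24,12,8,6,4,3,2,1}  Σf=331776+20736+4096+1296+256+81+16+1=358258
q^25  k|25↦f(k): 25:390625 5:625 1:1  a_25=391251
n=26: 1·26 2·13 13·2 26·1  f→[1+16+28561+456976]=485554
[q^27] f(1)=1,f(3)=81,f(9)=6561,f(27)=531441 ⇒ 538084
[q^28] f(1)=1,f(2)=16,f(4)=256,f(7)=2401,f(14)=38416,f(28)=614656 ⇒ 655746

196964, 248914, 279842, 358258, 391251, 485554, 538084, 655746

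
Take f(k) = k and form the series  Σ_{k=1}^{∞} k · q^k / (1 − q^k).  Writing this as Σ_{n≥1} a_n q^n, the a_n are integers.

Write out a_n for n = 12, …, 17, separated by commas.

28, 14, 24, 24, 31, 18

n=12: 12·1 6·2 4·3 3·4 2·6 1·12  f→[12+6+4+3+2+1]=28
q^13  k|13↦f(k): 1:1 13:13  a_13=14
[q^14] f(14)=14,f(7)=7,f(2)=2,f(1)=1 ⇒ 24
d|15:{1,3,5,15}  Σf=1+3+5+15=24
n=16: 16·1 8·2 4·4 2·8 1·16  f→[16+8+4+2+1]=31
[q^17] f(17)=17,f(1)=1 ⇒ 18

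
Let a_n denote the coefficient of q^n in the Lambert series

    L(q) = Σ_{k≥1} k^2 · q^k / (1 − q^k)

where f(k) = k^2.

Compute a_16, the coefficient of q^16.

a_16 = 341

n=16: 16·1 8·2 4·4 2·8 1·16  f→[256+64+16+4+1]=341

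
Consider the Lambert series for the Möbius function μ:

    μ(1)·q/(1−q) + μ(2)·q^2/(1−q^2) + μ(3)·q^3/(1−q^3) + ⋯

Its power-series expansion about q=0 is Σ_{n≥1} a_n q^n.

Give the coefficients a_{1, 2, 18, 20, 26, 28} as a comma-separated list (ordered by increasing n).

1, 0, 0, 0, 0, 0

q^1  k|1↦μ(k): 1:1  a_1=1
q^2  k|2↦μ(k): 2:-1 1:1  a_2=0
q^18  k|18↦μ(k): 18:0 9:0 6:1 3:-1 2:-1 1:1  a_18=0
q^20  k|20↦μ(k): 1:1 2:-1 4:0 5:-1 10:1 20:0  a_20=0
n=26: 26·1 13·2 2·13 1·26  μ→[1+(-1)+(-1)+1]=0
[q^28] μ(1)=1,μ(2)=-1,μ(4)=0,μ(7)=-1,μ(14)=1,μ(28)=0 ⇒ 0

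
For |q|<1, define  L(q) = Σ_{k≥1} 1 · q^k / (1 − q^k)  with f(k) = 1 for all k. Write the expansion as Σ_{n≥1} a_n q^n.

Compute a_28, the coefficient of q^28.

a_28 = 6

d|28:{1,2,4,7,14,28}  Σf=1+1+1+1+1+1=6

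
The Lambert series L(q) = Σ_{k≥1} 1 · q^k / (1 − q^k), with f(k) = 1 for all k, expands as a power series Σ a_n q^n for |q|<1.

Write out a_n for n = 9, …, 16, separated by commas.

3, 4, 2, 6, 2, 4, 4, 5

n=9: 1·9 3·3 9·1  f→[1+1+1]=3
[q^10] f(1)=1,f(2)=1,f(5)=1,f(10)=1 ⇒ 4
q^11  k|11↦f(k): 1:1 11:1  a_11=2
d|12:{12,6,4,3,2,1}  Σf=1+1+1+1+1+1=6
d|13:{13,1}  Σf=1+1=2
n=14: 1·14 2·7 7·2 14·1  f→[1+1+1+1]=4
d|15:{15,5,3,1}  Σf=1+1+1+1=4
[q^16] f(1)=1,f(2)=1,f(4)=1,f(8)=1,f(16)=1 ⇒ 5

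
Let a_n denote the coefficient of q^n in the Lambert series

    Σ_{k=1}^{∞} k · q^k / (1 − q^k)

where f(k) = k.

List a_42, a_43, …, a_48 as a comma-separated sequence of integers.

[q^42] f(42)=42,f(21)=21,f(14)=14,f(7)=7,f(6)=6,f(3)=3,f(2)=2,f(1)=1 ⇒ 96
n=43: 43·1 1·43  f→[43+1]=44
q^44  k|44↦f(k): 44:44 22:22 11:11 4:4 2:2 1:1  a_44=84
[q^45] f(1)=1,f(3)=3,f(5)=5,f(9)=9,f(15)=15,f(45)=45 ⇒ 78
q^46  k|46↦f(k): 1:1 2:2 23:23 46:46  a_46=72
n=47: 47·1 1·47  f→[47+1]=48
q^48  k|48↦f(k): 1:1 2:2 3:3 4:4 6:6 8:8 12:12 16:16 24:24 48:48  a_48=124

96, 44, 84, 78, 72, 48, 124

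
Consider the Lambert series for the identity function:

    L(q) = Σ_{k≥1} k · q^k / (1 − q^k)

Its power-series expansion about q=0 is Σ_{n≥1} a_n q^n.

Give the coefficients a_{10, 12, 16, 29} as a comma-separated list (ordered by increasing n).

18, 28, 31, 30

q^10  k|10↦f(k): 1:1 2:2 5:5 10:10  a_10=18
n=12: 1·12 2·6 3·4 4·3 6·2 12·1  f→[1+2+3+4+6+12]=28
d|16:{1,2,4,8,16}  Σf=1+2+4+8+16=31
n=29: 1·29 29·1  f→[1+29]=30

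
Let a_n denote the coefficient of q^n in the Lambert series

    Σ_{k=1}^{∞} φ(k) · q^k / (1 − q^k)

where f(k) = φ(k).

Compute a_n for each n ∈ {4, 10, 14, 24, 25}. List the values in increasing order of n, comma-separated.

[q^4] φ(1)=1,φ(2)=1,φ(4)=2 ⇒ 4
q^10  k|10↦φ(k): 10:4 5:4 2:1 1:1  a_10=10
q^14  k|14↦φ(k): 14:6 7:6 2:1 1:1  a_14=14
[q^24] φ(1)=1,φ(2)=1,φ(3)=2,φ(4)=2,φ(6)=2,φ(8)=4,φ(12)=4,φ(24)=8 ⇒ 24
d|25:{25,5,1}  Σφ=20+4+1=25

4, 10, 14, 24, 25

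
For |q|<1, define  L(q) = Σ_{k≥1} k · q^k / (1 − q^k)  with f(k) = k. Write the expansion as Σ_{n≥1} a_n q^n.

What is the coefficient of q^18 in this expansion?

a_18 = 39

q^18  k|18↦f(k): 18:18 9:9 6:6 3:3 2:2 1:1  a_18=39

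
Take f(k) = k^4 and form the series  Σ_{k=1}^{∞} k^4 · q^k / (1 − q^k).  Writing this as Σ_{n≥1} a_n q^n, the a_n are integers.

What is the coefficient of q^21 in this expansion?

[q^21] f(1)=1,f(3)=81,f(7)=2401,f(21)=194481 ⇒ 196964

a_21 = 196964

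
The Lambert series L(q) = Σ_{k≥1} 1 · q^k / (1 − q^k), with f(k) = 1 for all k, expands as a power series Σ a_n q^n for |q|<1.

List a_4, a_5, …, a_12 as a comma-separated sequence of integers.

3, 2, 4, 2, 4, 3, 4, 2, 6

d|4:{1,2,4}  Σf=1+1+1=3
[q^5] f(5)=1,f(1)=1 ⇒ 2
q^6  k|6↦f(k): 1:1 2:1 3:1 6:1  a_6=4
[q^7] f(7)=1,f(1)=1 ⇒ 2
d|8:{1,2,4,8}  Σf=1+1+1+1=4
[q^9] f(1)=1,f(3)=1,f(9)=1 ⇒ 3
n=10: 10·1 5·2 2·5 1·10  f→[1+1+1+1]=4
q^11  k|11↦f(k): 1:1 11:1  a_11=2
d|12:{1,2,3,4,6,12}  Σf=1+1+1+1+1+1=6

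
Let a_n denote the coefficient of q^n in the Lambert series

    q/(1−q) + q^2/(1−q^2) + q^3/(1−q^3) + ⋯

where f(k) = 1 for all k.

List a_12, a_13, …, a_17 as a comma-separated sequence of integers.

6, 2, 4, 4, 5, 2

n=12: 12·1 6·2 4·3 3·4 2·6 1·12  f→[1+1+1+1+1+1]=6
d|13:{1,13}  Σf=1+1=2
d|14:{14,7,2,1}  Σf=1+1+1+1=4
[q^15] f(1)=1,f(3)=1,f(5)=1,f(15)=1 ⇒ 4
n=16: 1·16 2·8 4·4 8·2 16·1  f→[1+1+1+1+1]=5
d|17:{17,1}  Σf=1+1=2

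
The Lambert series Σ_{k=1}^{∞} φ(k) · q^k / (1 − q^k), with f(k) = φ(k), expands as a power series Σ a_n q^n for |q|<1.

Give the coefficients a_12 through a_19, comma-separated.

n=12: 12·1 6·2 4·3 3·4 2·6 1·12  φ→[4+2+2+2+1+1]=12
n=13: 13·1 1·13  φ→[12+1]=13
[q^14] φ(1)=1,φ(2)=1,φ(7)=6,φ(14)=6 ⇒ 14
d|15:{15,5,3,1}  Σφ=8+4+2+1=15
d|16:{16,8,4,2,1}  Σφ=8+4+2+1+1=16
[q^17] φ(17)=16,φ(1)=1 ⇒ 17
n=18: 1·18 2·9 3·6 6·3 9·2 18·1  φ→[1+1+2+2+6+6]=18
n=19: 19·1 1·19  φ→[18+1]=19

12, 13, 14, 15, 16, 17, 18, 19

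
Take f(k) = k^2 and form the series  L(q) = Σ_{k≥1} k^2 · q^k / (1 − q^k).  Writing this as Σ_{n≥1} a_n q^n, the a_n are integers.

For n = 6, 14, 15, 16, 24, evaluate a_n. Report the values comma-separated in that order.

[q^6] f(1)=1,f(2)=4,f(3)=9,f(6)=36 ⇒ 50
n=14: 14·1 7·2 2·7 1·14  f→[196+49+4+1]=250
d|15:{1,3,5,15}  Σf=1+9+25+225=260
d|16:{1,2,4,8,16}  Σf=1+4+16+64+256=341
[q^24] f(1)=1,f(2)=4,f(3)=9,f(4)=16,f(6)=36,f(8)=64,f(12)=144,f(24)=576 ⇒ 850

50, 250, 260, 341, 850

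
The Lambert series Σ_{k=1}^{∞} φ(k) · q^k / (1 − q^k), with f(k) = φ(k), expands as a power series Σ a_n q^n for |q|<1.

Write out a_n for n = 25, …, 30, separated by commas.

d|25:{1,5,25}  Σφ=1+4+20=25
d|26:{1,2,13,26}  Σφ=1+1+12+12=26
q^27  k|27↦φ(k): 27:18 9:6 3:2 1:1  a_27=27
q^28  k|28↦φ(k): 28:12 14:6 7:6 4:2 2:1 1:1  a_28=28
[q^29] φ(1)=1,φ(29)=28 ⇒ 29
n=30: 30·1 15·2 10·3 6·5 5·6 3·10 2·15 1·30  φ→[8+8+4+2+4+2+1+1]=30

25, 26, 27, 28, 29, 30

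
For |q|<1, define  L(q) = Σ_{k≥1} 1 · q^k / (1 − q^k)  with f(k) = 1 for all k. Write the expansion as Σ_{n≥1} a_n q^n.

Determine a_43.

a_43 = 2

[q^43] f(43)=1,f(1)=1 ⇒ 2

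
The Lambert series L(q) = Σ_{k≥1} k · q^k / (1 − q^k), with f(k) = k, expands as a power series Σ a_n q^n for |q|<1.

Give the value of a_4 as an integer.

q^4  k|4↦f(k): 4:4 2:2 1:1  a_4=7

a_4 = 7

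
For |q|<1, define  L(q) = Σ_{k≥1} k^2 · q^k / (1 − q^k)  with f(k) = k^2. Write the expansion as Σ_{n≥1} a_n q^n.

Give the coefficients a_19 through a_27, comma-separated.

n=19: 19·1 1·19  f→[361+1]=362
[q^20] f(1)=1,f(2)=4,f(4)=16,f(5)=25,f(10)=100,f(20)=400 ⇒ 546
[q^21] f(1)=1,f(3)=9,f(7)=49,f(21)=441 ⇒ 500
q^22  k|22↦f(k): 22:484 11:121 2:4 1:1  a_22=610
[q^23] f(1)=1,f(23)=529 ⇒ 530
n=24: 1·24 2·12 3·8 4·6 6·4 8·3 12·2 24·1  f→[1+4+9+16+36+64+144+576]=850
d|25:{25,5,1}  Σf=625+25+1=651
[q^26] f(1)=1,f(2)=4,f(13)=169,f(26)=676 ⇒ 850
[q^27] f(27)=729,f(9)=81,f(3)=9,f(1)=1 ⇒ 820

362, 546, 500, 610, 530, 850, 651, 850, 820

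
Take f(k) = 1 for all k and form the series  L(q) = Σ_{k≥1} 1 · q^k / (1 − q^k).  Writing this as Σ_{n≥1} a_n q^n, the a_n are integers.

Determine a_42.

[q^42] f(42)=1,f(21)=1,f(14)=1,f(7)=1,f(6)=1,f(3)=1,f(2)=1,f(1)=1 ⇒ 8

a_42 = 8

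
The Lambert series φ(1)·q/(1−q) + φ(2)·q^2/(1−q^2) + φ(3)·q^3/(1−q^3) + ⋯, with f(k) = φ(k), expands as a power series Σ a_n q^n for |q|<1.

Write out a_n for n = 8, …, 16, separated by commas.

n=8: 8·1 4·2 2·4 1·8  φ→[4+2+1+1]=8
q^9  k|9↦φ(k): 1:1 3:2 9:6  a_9=9
[q^10] φ(1)=1,φ(2)=1,φ(5)=4,φ(10)=4 ⇒ 10
d|11:{11,1}  Σφ=10+1=11
n=12: 12·1 6·2 4·3 3·4 2·6 1·12  φ→[4+2+2+2+1+1]=12
n=13: 13·1 1·13  φ→[12+1]=13
d|14:{14,7,2,1}  Σφ=6+6+1+1=14
[q^15] φ(15)=8,φ(5)=4,φ(3)=2,φ(1)=1 ⇒ 15
n=16: 16·1 8·2 4·4 2·8 1·16  φ→[8+4+2+1+1]=16

8, 9, 10, 11, 12, 13, 14, 15, 16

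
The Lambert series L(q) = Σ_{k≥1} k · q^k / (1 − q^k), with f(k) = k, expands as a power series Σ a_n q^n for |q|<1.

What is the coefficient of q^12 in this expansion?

n=12: 1·12 2·6 3·4 4·3 6·2 12·1  f→[1+2+3+4+6+12]=28

a_12 = 28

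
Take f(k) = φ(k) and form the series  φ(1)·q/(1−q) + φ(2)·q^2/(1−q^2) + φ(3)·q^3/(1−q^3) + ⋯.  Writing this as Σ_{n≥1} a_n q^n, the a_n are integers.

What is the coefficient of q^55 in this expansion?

q^55  k|55↦φ(k): 1:1 5:4 11:10 55:40  a_55=55

a_55 = 55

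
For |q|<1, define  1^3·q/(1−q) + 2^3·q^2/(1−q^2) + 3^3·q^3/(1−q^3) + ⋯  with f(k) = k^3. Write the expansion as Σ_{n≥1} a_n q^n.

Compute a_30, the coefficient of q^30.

d|30:{30,15,10,6,5,3,2,1}  Σf=27000+3375+1000+216+125+27+8+1=31752

a_30 = 31752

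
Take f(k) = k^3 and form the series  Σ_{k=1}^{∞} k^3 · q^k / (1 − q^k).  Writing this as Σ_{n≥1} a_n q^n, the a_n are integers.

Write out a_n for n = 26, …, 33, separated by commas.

[q^26] f(26)=17576,f(13)=2197,f(2)=8,f(1)=1 ⇒ 19782
[q^27] f(1)=1,f(3)=27,f(9)=729,f(27)=19683 ⇒ 20440
n=28: 1·28 2·14 4·7 7·4 14·2 28·1  f→[1+8+64+343+2744+21952]=25112
q^29  k|29↦f(k): 1:1 29:24389  a_29=24390
[q^30] f(30)=27000,f(15)=3375,f(10)=1000,f(6)=216,f(5)=125,f(3)=27,f(2)=8,f(1)=1 ⇒ 31752
q^31  k|31↦f(k): 1:1 31:29791  a_31=29792
q^32  k|32↦f(k): 1:1 2:8 4:64 8:512 16:4096 32:32768  a_32=37449
n=33: 33·1 11·3 3·11 1·33  f→[35937+1331+27+1]=37296

19782, 20440, 25112, 24390, 31752, 29792, 37449, 37296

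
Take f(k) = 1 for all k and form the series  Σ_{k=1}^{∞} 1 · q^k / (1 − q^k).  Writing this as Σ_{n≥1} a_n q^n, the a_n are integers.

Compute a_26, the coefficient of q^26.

q^26  k|26↦f(k): 1:1 2:1 13:1 26:1  a_26=4

a_26 = 4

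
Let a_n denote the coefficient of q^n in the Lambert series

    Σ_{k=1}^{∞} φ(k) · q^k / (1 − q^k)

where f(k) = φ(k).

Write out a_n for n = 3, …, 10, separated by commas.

d|3:{1,3}  Σφ=1+2=3
n=4: 4·1 2·2 1·4  φ→[2+1+1]=4
d|5:{1,5}  Σφ=1+4=5
d|6:{6,3,2,1}  Σφ=2+2+1+1=6
[q^7] φ(7)=6,φ(1)=1 ⇒ 7
q^8  k|8↦φ(k): 8:4 4:2 2:1 1:1  a_8=8
n=9: 1·9 3·3 9·1  φ→[1+2+6]=9
n=10: 1·10 2·5 5·2 10·1  φ→[1+1+4+4]=10

3, 4, 5, 6, 7, 8, 9, 10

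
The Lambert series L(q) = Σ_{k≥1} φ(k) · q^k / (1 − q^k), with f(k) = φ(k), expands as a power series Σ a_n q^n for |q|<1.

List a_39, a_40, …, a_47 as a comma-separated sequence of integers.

q^39  k|39↦φ(k): 39:24 13:12 3:2 1:1  a_39=39
[q^40] φ(40)=16,φ(20)=8,φ(10)=4,φ(8)=4,φ(5)=4,φ(4)=2,φ(2)=1,φ(1)=1 ⇒ 40
q^41  k|41↦φ(k): 41:40 1:1  a_41=41
q^42  k|42↦φ(k): 42:12 21:12 14:6 7:6 6:2 3:2 2:1 1:1  a_42=42
q^43  k|43↦φ(k): 43:42 1:1  a_43=43
n=44: 44·1 22·2 11·4 4·11 2·22 1·44  φ→[20+10+10+2+1+1]=44
d|45:{45,15,9,5,3,1}  Σφ=24+8+6+4+2+1=45
q^46  k|46↦φ(k): 46:22 23:22 2:1 1:1  a_46=46
[q^47] φ(1)=1,φ(47)=46 ⇒ 47

39, 40, 41, 42, 43, 44, 45, 46, 47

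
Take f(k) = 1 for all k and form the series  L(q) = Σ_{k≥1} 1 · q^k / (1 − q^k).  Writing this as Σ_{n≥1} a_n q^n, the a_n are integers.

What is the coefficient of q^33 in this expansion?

[q^33] f(33)=1,f(11)=1,f(3)=1,f(1)=1 ⇒ 4

a_33 = 4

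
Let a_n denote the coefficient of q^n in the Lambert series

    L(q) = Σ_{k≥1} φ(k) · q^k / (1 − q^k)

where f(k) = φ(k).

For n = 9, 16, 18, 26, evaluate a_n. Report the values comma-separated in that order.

[q^9] φ(9)=6,φ(3)=2,φ(1)=1 ⇒ 9
[q^16] φ(1)=1,φ(2)=1,φ(4)=2,φ(8)=4,φ(16)=8 ⇒ 16
d|18:{18,9,6,3,2,1}  Σφ=6+6+2+2+1+1=18
n=26: 26·1 13·2 2·13 1·26  φ→[12+12+1+1]=26

9, 16, 18, 26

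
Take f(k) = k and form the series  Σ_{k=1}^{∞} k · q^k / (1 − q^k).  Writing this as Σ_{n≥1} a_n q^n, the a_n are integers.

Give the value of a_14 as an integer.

[q^14] f(1)=1,f(2)=2,f(7)=7,f(14)=14 ⇒ 24

a_14 = 24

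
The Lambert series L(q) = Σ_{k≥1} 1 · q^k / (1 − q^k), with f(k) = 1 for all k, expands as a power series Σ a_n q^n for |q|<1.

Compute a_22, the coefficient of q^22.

n=22: 22·1 11·2 2·11 1·22  f→[1+1+1+1]=4

a_22 = 4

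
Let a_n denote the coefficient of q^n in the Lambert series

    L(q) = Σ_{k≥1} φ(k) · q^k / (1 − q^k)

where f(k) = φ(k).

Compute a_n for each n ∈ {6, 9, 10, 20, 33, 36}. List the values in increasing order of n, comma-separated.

n=6: 1·6 2·3 3·2 6·1  φ→[1+1+2+2]=6
d|9:{1,3,9}  Σφ=1+2+6=9
d|10:{1,2,5,10}  Σφ=1+1+4+4=10
n=20: 1·20 2·10 4·5 5·4 10·2 20·1  φ→[1+1+2+4+4+8]=20
q^33  k|33↦φ(k): 33:20 11:10 3:2 1:1  a_33=33
n=36: 1·36 2·18 3·12 4·9 6·6 9·4 12·3 18·2 36·1  φ→[1+1+2+2+2+6+4+6+12]=36

6, 9, 10, 20, 33, 36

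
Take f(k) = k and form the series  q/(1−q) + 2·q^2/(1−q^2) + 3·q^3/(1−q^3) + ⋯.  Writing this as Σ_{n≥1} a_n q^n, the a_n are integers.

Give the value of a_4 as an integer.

a_4 = 7

[q^4] f(4)=4,f(2)=2,f(1)=1 ⇒ 7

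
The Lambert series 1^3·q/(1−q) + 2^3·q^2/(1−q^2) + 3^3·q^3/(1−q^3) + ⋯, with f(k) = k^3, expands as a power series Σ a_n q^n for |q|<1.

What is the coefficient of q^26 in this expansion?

a_26 = 19782

d|26:{1,2,13,26}  Σf=1+8+2197+17576=19782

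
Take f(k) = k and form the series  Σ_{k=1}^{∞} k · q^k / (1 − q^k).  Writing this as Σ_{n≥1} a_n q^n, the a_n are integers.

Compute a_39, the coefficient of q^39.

n=39: 39·1 13·3 3·13 1·39  f→[39+13+3+1]=56

a_39 = 56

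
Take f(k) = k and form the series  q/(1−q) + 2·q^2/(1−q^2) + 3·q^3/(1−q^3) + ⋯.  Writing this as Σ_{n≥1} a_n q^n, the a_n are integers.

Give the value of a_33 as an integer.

[q^33] f(1)=1,f(3)=3,f(11)=11,f(33)=33 ⇒ 48

a_33 = 48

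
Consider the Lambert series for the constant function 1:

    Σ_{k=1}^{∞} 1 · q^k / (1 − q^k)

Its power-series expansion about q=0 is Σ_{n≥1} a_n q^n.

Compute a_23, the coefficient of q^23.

a_23 = 2

[q^23] f(23)=1,f(1)=1 ⇒ 2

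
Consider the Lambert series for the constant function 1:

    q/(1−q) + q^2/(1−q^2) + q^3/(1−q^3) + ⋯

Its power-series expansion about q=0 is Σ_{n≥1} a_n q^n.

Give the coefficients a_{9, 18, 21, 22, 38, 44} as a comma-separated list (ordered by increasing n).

q^9  k|9↦f(k): 9:1 3:1 1:1  a_9=3
n=18: 1·18 2·9 3·6 6·3 9·2 18·1  f→[1+1+1+1+1+1]=6
d|21:{1,3,7,21}  Σf=1+1+1+1=4
q^22  k|22↦f(k): 1:1 2:1 11:1 22:1  a_22=4
d|38:{1,2,19,38}  Σf=1+1+1+1=4
[q^44] f(1)=1,f(2)=1,f(4)=1,f(11)=1,f(22)=1,f(44)=1 ⇒ 6

3, 6, 4, 4, 4, 6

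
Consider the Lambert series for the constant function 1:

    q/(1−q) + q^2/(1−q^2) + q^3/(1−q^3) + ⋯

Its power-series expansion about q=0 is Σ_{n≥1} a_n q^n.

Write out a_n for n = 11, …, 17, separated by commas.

2, 6, 2, 4, 4, 5, 2

d|11:{1,11}  Σf=1+1=2
d|12:{1,2,3,4,6,12}  Σf=1+1+1+1+1+1=6
q^13  k|13↦f(k): 13:1 1:1  a_13=2
d|14:{1,2,7,14}  Σf=1+1+1+1=4
[q^15] f(1)=1,f(3)=1,f(5)=1,f(15)=1 ⇒ 4
q^16  k|16↦f(k): 1:1 2:1 4:1 8:1 16:1  a_16=5
n=17: 17·1 1·17  f→[1+1]=2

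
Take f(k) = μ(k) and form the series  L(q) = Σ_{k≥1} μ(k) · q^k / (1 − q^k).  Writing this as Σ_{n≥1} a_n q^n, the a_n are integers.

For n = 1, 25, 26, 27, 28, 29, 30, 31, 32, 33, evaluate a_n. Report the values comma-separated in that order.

1, 0, 0, 0, 0, 0, 0, 0, 0, 0

n=1: 1·1  μ→[1]=1
n=25: 1·25 5·5 25·1  μ→[1+(-1)+0]=0
n=26: 26·1 13·2 2·13 1·26  μ→[1+(-1)+(-1)+1]=0
q^27  k|27↦μ(k): 27:0 9:0 3:-1 1:1  a_27=0
n=28: 28·1 14·2 7·4 4·7 2·14 1·28  μ→[0+1+(-1)+0+(-1)+1]=0
[q^29] μ(1)=1,μ(29)=-1 ⇒ 0
[q^30] μ(30)=-1,μ(15)=1,μ(10)=1,μ(6)=1,μ(5)=-1,μ(3)=-1,μ(2)=-1,μ(1)=1 ⇒ 0
n=31: 31·1 1·31  μ→[(-1)+1]=0
[q^32] μ(1)=1,μ(2)=-1,μ(4)=0,μ(8)=0,μ(16)=0,μ(32)=0 ⇒ 0
d|33:{33,11,3,1}  Σμ=1+(-1)+(-1)+1=0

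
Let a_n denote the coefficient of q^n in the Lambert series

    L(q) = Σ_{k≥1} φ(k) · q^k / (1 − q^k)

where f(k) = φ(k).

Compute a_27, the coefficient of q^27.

d|27:{27,9,3,1}  Σφ=18+6+2+1=27

a_27 = 27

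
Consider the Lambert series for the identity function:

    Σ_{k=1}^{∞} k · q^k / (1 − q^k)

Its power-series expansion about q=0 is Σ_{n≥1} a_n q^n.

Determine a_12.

a_12 = 28

d|12:{1,2,3,4,6,12}  Σf=1+2+3+4+6+12=28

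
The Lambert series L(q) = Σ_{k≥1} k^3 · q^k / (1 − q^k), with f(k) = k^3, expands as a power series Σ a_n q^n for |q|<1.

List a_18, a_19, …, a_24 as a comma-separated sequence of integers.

6813, 6860, 9198, 9632, 11988, 12168, 16380

[q^18] f(1)=1,f(2)=8,f(3)=27,f(6)=216,f(9)=729,f(18)=5832 ⇒ 6813
[q^19] f(19)=6859,f(1)=1 ⇒ 6860
d|20:{20,10,5,4,2,1}  Σf=8000+1000+125+64+8+1=9198
q^21  k|21↦f(k): 21:9261 7:343 3:27 1:1  a_21=9632
[q^22] f(1)=1,f(2)=8,f(11)=1331,f(22)=10648 ⇒ 11988
q^23  k|23↦f(k): 1:1 23:12167  a_23=12168
q^24  k|24↦f(k): 24:13824 12:1728 8:512 6:216 4:64 3:27 2:8 1:1  a_24=16380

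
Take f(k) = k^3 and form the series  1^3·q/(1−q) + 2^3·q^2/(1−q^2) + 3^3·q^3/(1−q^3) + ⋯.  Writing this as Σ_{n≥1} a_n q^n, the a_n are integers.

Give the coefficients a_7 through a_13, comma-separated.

n=7: 7·1 1·7  f→[343+1]=344
q^8  k|8↦f(k): 8:512 4:64 2:8 1:1  a_8=585
d|9:{1,3,9}  Σf=1+27+729=757
n=10: 10·1 5·2 2·5 1·10  f→[1000+125+8+1]=1134
d|11:{11,1}  Σf=1331+1=1332
q^12  k|12↦f(k): 12:1728 6:216 4:64 3:27 2:8 1:1  a_12=2044
q^13  k|13↦f(k): 1:1 13:2197  a_13=2198

344, 585, 757, 1134, 1332, 2044, 2198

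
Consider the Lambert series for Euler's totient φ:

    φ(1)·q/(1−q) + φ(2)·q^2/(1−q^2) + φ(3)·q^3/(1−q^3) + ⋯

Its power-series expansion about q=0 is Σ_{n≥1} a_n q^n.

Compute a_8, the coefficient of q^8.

q^8  k|8↦φ(k): 1:1 2:1 4:2 8:4  a_8=8

a_8 = 8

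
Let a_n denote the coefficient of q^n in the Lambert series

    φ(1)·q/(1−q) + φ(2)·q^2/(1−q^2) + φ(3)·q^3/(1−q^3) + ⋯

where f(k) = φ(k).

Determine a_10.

n=10: 10·1 5·2 2·5 1·10  φ→[4+4+1+1]=10

a_10 = 10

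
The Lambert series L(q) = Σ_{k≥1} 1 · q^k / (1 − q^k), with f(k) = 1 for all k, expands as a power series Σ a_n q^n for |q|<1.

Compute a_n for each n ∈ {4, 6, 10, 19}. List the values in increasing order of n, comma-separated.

3, 4, 4, 2

n=4: 4·1 2·2 1·4  f→[1+1+1]=3
n=6: 6·1 3·2 2·3 1·6  f→[1+1+1+1]=4
[q^10] f(10)=1,f(5)=1,f(2)=1,f(1)=1 ⇒ 4
n=19: 19·1 1·19  f→[1+1]=2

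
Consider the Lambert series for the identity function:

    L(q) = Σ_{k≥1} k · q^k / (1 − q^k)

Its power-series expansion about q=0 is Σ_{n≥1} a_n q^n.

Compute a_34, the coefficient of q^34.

q^34  k|34↦f(k): 1:1 2:2 17:17 34:34  a_34=54

a_34 = 54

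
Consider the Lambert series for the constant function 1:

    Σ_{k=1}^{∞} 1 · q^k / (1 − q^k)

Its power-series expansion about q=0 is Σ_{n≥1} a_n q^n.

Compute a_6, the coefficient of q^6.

a_6 = 4

n=6: 6·1 3·2 2·3 1·6  f→[1+1+1+1]=4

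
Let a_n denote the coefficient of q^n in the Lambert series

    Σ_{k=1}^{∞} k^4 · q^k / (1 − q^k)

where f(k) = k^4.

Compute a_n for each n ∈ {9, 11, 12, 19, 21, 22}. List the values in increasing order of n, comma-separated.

6643, 14642, 22386, 130322, 196964, 248914

n=9: 1·9 3·3 9·1  f→[1+81+6561]=6643
q^11  k|11↦f(k): 11:14641 1:1  a_11=14642
[q^12] f(12)=20736,f(6)=1296,f(4)=256,f(3)=81,f(2)=16,f(1)=1 ⇒ 22386
[q^19] f(19)=130321,f(1)=1 ⇒ 130322
q^21  k|21↦f(k): 1:1 3:81 7:2401 21:194481  a_21=196964
q^22  k|22↦f(k): 22:234256 11:14641 2:16 1:1  a_22=248914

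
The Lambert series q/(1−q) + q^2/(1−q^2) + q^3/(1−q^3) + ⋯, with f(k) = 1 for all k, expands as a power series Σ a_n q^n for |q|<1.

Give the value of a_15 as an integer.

a_15 = 4

[q^15] f(1)=1,f(3)=1,f(5)=1,f(15)=1 ⇒ 4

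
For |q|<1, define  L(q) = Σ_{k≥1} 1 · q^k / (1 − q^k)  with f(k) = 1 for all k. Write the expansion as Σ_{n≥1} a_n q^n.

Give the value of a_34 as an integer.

[q^34] f(34)=1,f(17)=1,f(2)=1,f(1)=1 ⇒ 4

a_34 = 4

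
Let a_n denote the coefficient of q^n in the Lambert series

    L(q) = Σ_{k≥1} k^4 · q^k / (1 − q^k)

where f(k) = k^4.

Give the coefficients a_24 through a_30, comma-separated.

358258, 391251, 485554, 538084, 655746, 707282, 872644

n=24: 1·24 2·12 3·8 4·6 6·4 8·3 12·2 24·1  f→[1+16+81+256+1296+4096+20736+331776]=358258
q^25  k|25↦f(k): 1:1 5:625 25:390625  a_25=391251
n=26: 1·26 2·13 13·2 26·1  f→[1+16+28561+456976]=485554
[q^27] f(27)=531441,f(9)=6561,f(3)=81,f(1)=1 ⇒ 538084
[q^28] f(1)=1,f(2)=16,f(4)=256,f(7)=2401,f(14)=38416,f(28)=614656 ⇒ 655746
q^29  k|29↦f(k): 29:707281 1:1  a_29=707282
n=30: 30·1 15·2 10·3 6·5 5·6 3·10 2·15 1·30  f→[810000+50625+10000+1296+625+81+16+1]=872644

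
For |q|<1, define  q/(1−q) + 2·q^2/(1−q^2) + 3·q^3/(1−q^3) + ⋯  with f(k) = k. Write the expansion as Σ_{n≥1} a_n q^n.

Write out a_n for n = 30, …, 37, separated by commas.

72, 32, 63, 48, 54, 48, 91, 38

n=30: 30·1 15·2 10·3 6·5 5·6 3·10 2·15 1·30  f→[30+15+10+6+5+3+2+1]=72
[q^31] f(31)=31,f(1)=1 ⇒ 32
[q^32] f(1)=1,f(2)=2,f(4)=4,f(8)=8,f(16)=16,f(32)=32 ⇒ 63
d|33:{33,11,3,1}  Σf=33+11+3+1=48
q^34  k|34↦f(k): 1:1 2:2 17:17 34:34  a_34=54
q^35  k|35↦f(k): 1:1 5:5 7:7 35:35  a_35=48
d|36:{36,18,12,9,6,4,3,2,1}  Σf=36+18+12+9+6+4+3+2+1=91
q^37  k|37↦f(k): 1:1 37:37  a_37=38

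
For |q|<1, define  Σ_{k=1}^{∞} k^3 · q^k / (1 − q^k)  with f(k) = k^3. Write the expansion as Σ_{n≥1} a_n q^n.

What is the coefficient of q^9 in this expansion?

a_9 = 757

[q^9] f(9)=729,f(3)=27,f(1)=1 ⇒ 757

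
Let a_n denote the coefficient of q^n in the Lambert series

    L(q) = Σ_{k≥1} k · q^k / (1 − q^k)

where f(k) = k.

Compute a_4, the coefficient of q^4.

a_4 = 7

n=4: 4·1 2·2 1·4  f→[4+2+1]=7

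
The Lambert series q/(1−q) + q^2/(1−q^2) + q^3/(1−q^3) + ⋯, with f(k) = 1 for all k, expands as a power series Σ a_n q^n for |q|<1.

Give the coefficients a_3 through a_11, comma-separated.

[q^3] f(1)=1,f(3)=1 ⇒ 2
q^4  k|4↦f(k): 1:1 2:1 4:1  a_4=3
n=5: 1·5 5·1  f→[1+1]=2
[q^6] f(6)=1,f(3)=1,f(2)=1,f(1)=1 ⇒ 4
n=7: 1·7 7·1  f→[1+1]=2
n=8: 8·1 4·2 2·4 1·8  f→[1+1+1+1]=4
q^9  k|9↦f(k): 1:1 3:1 9:1  a_9=3
[q^10] f(1)=1,f(2)=1,f(5)=1,f(10)=1 ⇒ 4
[q^11] f(11)=1,f(1)=1 ⇒ 2

2, 3, 2, 4, 2, 4, 3, 4, 2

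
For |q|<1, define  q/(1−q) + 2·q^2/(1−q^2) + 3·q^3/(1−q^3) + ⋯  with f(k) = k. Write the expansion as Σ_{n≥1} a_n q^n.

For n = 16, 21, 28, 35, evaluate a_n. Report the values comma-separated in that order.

31, 32, 56, 48

n=16: 16·1 8·2 4·4 2·8 1·16  f→[16+8+4+2+1]=31
d|21:{1,3,7,21}  Σf=1+3+7+21=32
[q^28] f(1)=1,f(2)=2,f(4)=4,f(7)=7,f(14)=14,f(28)=28 ⇒ 56
d|35:{35,7,5,1}  Σf=35+7+5+1=48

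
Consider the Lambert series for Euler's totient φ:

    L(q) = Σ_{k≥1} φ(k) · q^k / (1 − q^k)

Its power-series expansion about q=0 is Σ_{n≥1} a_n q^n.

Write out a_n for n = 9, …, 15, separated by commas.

n=9: 9·1 3·3 1·9  φ→[6+2+1]=9
d|10:{1,2,5,10}  Σφ=1+1+4+4=10
[q^11] φ(1)=1,φ(11)=10 ⇒ 11
n=12: 12·1 6·2 4·3 3·4 2·6 1·12  φ→[4+2+2+2+1+1]=12
q^13  k|13↦φ(k): 13:12 1:1  a_13=13
d|14:{1,2,7,14}  Σφ=1+1+6+6=14
d|15:{15,5,3,1}  Σφ=8+4+2+1=15

9, 10, 11, 12, 13, 14, 15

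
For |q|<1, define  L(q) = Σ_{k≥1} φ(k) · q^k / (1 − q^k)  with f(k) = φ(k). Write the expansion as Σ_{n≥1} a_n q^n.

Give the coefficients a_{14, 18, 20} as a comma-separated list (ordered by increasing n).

q^14  k|14↦φ(k): 14:6 7:6 2:1 1:1  a_14=14
d|18:{1,2,3,6,9,18}  Σφ=1+1+2+2+6+6=18
q^20  k|20↦φ(k): 20:8 10:4 5:4 4:2 2:1 1:1  a_20=20

14, 18, 20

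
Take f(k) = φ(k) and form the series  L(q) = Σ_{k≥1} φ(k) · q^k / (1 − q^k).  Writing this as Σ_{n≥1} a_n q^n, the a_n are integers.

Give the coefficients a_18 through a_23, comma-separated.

n=18: 1·18 2·9 3·6 6·3 9·2 18·1  φ→[1+1+2+2+6+6]=18
n=19: 19·1 1·19  φ→[18+1]=19
q^20  k|20↦φ(k): 1:1 2:1 4:2 5:4 10:4 20:8  a_20=20
[q^21] φ(1)=1,φ(3)=2,φ(7)=6,φ(21)=12 ⇒ 21
[q^22] φ(22)=10,φ(11)=10,φ(2)=1,φ(1)=1 ⇒ 22
[q^23] φ(23)=22,φ(1)=1 ⇒ 23

18, 19, 20, 21, 22, 23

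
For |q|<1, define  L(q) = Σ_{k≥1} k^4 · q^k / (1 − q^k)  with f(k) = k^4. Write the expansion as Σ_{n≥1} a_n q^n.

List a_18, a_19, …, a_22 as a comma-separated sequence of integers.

n=18: 18·1 9·2 6·3 3·6 2·9 1·18  f→[104976+6561+1296+81+16+1]=112931
[q^19] f(19)=130321,f(1)=1 ⇒ 130322
q^20  k|20↦f(k): 20:160000 10:10000 5:625 4:256 2:16 1:1  a_20=170898
q^21  k|21↦f(k): 1:1 3:81 7:2401 21:194481  a_21=196964
[q^22] f(22)=234256,f(11)=14641,f(2)=16,f(1)=1 ⇒ 248914

112931, 130322, 170898, 196964, 248914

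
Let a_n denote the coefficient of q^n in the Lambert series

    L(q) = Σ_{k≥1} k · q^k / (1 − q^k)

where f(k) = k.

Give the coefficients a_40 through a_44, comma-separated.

90, 42, 96, 44, 84

q^40  k|40↦f(k): 40:40 20:20 10:10 8:8 5:5 4:4 2:2 1:1  a_40=90
[q^41] f(1)=1,f(41)=41 ⇒ 42
[q^42] f(42)=42,f(21)=21,f(14)=14,f(7)=7,f(6)=6,f(3)=3,f(2)=2,f(1)=1 ⇒ 96
[q^43] f(43)=43,f(1)=1 ⇒ 44
q^44  k|44↦f(k): 44:44 22:22 11:11 4:4 2:2 1:1  a_44=84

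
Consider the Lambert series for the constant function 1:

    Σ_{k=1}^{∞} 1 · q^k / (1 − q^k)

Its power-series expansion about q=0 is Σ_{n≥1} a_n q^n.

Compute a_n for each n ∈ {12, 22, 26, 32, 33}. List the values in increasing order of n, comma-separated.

[q^12] f(1)=1,f(2)=1,f(3)=1,f(4)=1,f(6)=1,f(12)=1 ⇒ 6
n=22: 22·1 11·2 2·11 1·22  f→[1+1+1+1]=4
d|26:{1,2,13,26}  Σf=1+1+1+1=4
[q^32] f(32)=1,f(16)=1,f(8)=1,f(4)=1,f(2)=1,f(1)=1 ⇒ 6
n=33: 33·1 11·3 3·11 1·33  f→[1+1+1+1]=4

6, 4, 4, 6, 4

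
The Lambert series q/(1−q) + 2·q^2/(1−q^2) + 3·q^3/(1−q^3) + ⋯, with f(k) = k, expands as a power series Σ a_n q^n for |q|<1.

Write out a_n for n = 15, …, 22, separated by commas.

24, 31, 18, 39, 20, 42, 32, 36

q^15  k|15↦f(k): 15:15 5:5 3:3 1:1  a_15=24
n=16: 1·16 2·8 4·4 8·2 16·1  f→[1+2+4+8+16]=31
q^17  k|17↦f(k): 17:17 1:1  a_17=18
q^18  k|18↦f(k): 1:1 2:2 3:3 6:6 9:9 18:18  a_18=39
q^19  k|19↦f(k): 1:1 19:19  a_19=20
n=20: 20·1 10·2 5·4 4·5 2·10 1·20  f→[20+10+5+4+2+1]=42
[q^21] f(21)=21,f(7)=7,f(3)=3,f(1)=1 ⇒ 32
[q^22] f(1)=1,f(2)=2,f(11)=11,f(22)=22 ⇒ 36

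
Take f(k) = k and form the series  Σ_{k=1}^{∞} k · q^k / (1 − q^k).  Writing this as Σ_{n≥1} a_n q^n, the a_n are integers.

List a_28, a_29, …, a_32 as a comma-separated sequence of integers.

q^28  k|28↦f(k): 28:28 14:14 7:7 4:4 2:2 1:1  a_28=56
[q^29] f(29)=29,f(1)=1 ⇒ 30
[q^30] f(30)=30,f(15)=15,f(10)=10,f(6)=6,f(5)=5,f(3)=3,f(2)=2,f(1)=1 ⇒ 72
n=31: 1·31 31·1  f→[1+31]=32
n=32: 1·32 2·16 4·8 8·4 16·2 32·1  f→[1+2+4+8+16+32]=63

56, 30, 72, 32, 63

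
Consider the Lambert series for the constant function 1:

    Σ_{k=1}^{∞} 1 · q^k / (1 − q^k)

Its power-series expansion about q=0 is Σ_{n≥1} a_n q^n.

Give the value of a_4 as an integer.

q^4  k|4↦f(k): 4:1 2:1 1:1  a_4=3

a_4 = 3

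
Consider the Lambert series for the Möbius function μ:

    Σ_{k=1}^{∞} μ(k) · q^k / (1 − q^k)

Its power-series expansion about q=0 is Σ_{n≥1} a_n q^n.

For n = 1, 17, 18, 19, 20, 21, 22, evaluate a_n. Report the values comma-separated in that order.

[q^1] μ(1)=1 ⇒ 1
q^17  k|17↦μ(k): 17:-1 1:1  a_17=0
n=18: 1·18 2·9 3·6 6·3 9·2 18·1  μ→[1+(-1)+(-1)+1+0+0]=0
[q^19] μ(19)=-1,μ(1)=1 ⇒ 0
q^20  k|20↦μ(k): 20:0 10:1 5:-1 4:0 2:-1 1:1  a_20=0
d|21:{1,3,7,21}  Σμ=1+(-1)+(-1)+1=0
q^22  k|22↦μ(k): 22:1 11:-1 2:-1 1:1  a_22=0

1, 0, 0, 0, 0, 0, 0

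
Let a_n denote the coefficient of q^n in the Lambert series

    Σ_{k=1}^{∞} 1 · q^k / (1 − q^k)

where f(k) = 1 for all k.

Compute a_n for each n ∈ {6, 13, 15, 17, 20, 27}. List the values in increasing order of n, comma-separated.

q^6  k|6↦f(k): 1:1 2:1 3:1 6:1  a_6=4
q^13  k|13↦f(k): 13:1 1:1  a_13=2
n=15: 1·15 3·5 5·3 15·1  f→[1+1+1+1]=4
n=17: 17·1 1·17  f→[1+1]=2
n=20: 1·20 2·10 4·5 5·4 10·2 20·1  f→[1+1+1+1+1+1]=6
q^27  k|27↦f(k): 1:1 3:1 9:1 27:1  a_27=4

4, 2, 4, 2, 6, 4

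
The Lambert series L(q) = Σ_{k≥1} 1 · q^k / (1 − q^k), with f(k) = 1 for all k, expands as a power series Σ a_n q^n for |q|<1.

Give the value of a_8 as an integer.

[q^8] f(1)=1,f(2)=1,f(4)=1,f(8)=1 ⇒ 4

a_8 = 4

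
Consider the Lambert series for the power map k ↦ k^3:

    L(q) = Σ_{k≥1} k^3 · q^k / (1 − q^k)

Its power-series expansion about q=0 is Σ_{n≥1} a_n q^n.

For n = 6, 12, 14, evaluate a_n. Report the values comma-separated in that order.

252, 2044, 3096

n=6: 6·1 3·2 2·3 1·6  f→[216+27+8+1]=252
q^12  k|12↦f(k): 1:1 2:8 3:27 4:64 6:216 12:1728  a_12=2044
[q^14] f(14)=2744,f(7)=343,f(2)=8,f(1)=1 ⇒ 3096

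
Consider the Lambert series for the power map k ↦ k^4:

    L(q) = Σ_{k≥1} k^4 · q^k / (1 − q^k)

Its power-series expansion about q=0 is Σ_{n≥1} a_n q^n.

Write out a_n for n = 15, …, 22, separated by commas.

51332, 69905, 83522, 112931, 130322, 170898, 196964, 248914

q^15  k|15↦f(k): 15:50625 5:625 3:81 1:1  a_15=51332
[q^16] f(1)=1,f(2)=16,f(4)=256,f(8)=4096,f(16)=65536 ⇒ 69905
d|17:{1,17}  Σf=1+83521=83522
n=18: 18·1 9·2 6·3 3·6 2·9 1·18  f→[104976+6561+1296+81+16+1]=112931
[q^19] f(1)=1,f(19)=130321 ⇒ 130322
d|20:{20,10,5,4,2,1}  Σf=160000+10000+625+256+16+1=170898
n=21: 1·21 3·7 7·3 21·1  f→[1+81+2401+194481]=196964
q^22  k|22↦f(k): 22:234256 11:14641 2:16 1:1  a_22=248914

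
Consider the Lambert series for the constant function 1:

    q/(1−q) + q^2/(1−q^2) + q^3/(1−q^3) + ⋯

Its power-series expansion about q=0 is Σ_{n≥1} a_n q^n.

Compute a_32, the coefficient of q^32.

a_32 = 6

n=32: 32·1 16·2 8·4 4·8 2·16 1·32  f→[1+1+1+1+1+1]=6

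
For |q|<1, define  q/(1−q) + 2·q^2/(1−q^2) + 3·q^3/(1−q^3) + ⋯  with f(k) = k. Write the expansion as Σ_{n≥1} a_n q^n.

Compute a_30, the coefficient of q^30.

a_30 = 72

n=30: 1·30 2·15 3·10 5·6 6·5 10·3 15·2 30·1  f→[1+2+3+5+6+10+15+30]=72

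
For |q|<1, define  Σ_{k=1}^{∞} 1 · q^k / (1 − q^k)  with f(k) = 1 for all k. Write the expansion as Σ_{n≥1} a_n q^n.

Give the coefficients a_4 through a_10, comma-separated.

q^4  k|4↦f(k): 1:1 2:1 4:1  a_4=3
n=5: 1·5 5·1  f→[1+1]=2
d|6:{1,2,3,6}  Σf=1+1+1+1=4
q^7  k|7↦f(k): 7:1 1:1  a_7=2
d|8:{1,2,4,8}  Σf=1+1+1+1=4
n=9: 9·1 3·3 1·9  f→[1+1+1]=3
n=10: 1·10 2·5 5·2 10·1  f→[1+1+1+1]=4

3, 2, 4, 2, 4, 3, 4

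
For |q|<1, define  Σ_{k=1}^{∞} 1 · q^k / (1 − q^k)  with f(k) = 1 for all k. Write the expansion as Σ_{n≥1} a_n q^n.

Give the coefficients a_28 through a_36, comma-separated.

6, 2, 8, 2, 6, 4, 4, 4, 9

n=28: 28·1 14·2 7·4 4·7 2·14 1·28  f→[1+1+1+1+1+1]=6
d|29:{29,1}  Σf=1+1=2
[q^30] f(30)=1,f(15)=1,f(10)=1,f(6)=1,f(5)=1,f(3)=1,f(2)=1,f(1)=1 ⇒ 8
d|31:{1,31}  Σf=1+1=2
d|32:{1,2,4,8,16,32}  Σf=1+1+1+1+1+1=6
d|33:{33,11,3,1}  Σf=1+1+1+1=4
[q^34] f(1)=1,f(2)=1,f(17)=1,f(34)=1 ⇒ 4
[q^35] f(1)=1,f(5)=1,f(7)=1,f(35)=1 ⇒ 4
d|36:{36,18,12,9,6,4,3,2,1}  Σf=1+1+1+1+1+1+1+1+1=9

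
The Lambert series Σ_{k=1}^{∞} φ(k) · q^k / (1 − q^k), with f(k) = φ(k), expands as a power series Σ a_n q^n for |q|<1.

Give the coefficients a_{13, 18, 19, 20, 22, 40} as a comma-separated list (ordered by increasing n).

q^13  k|13↦φ(k): 1:1 13:12  a_13=13
d|18:{1,2,3,6,9,18}  Σφ=1+1+2+2+6+6=18
[q^19] φ(1)=1,φ(19)=18 ⇒ 19
n=20: 20·1 10·2 5·4 4·5 2·10 1·20  φ→[8+4+4+2+1+1]=20
q^22  k|22↦φ(k): 1:1 2:1 11:10 22:10  a_22=22
[q^40] φ(40)=16,φ(20)=8,φ(10)=4,φ(8)=4,φ(5)=4,φ(4)=2,φ(2)=1,φ(1)=1 ⇒ 40

13, 18, 19, 20, 22, 40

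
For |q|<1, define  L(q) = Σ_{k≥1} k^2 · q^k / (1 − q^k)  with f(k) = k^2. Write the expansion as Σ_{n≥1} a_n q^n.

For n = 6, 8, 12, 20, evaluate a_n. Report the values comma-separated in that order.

50, 85, 210, 546

d|6:{1,2,3,6}  Σf=1+4+9+36=50
[q^8] f(8)=64,f(4)=16,f(2)=4,f(1)=1 ⇒ 85
q^12  k|12↦f(k): 1:1 2:4 3:9 4:16 6:36 12:144  a_12=210
[q^20] f(20)=400,f(10)=100,f(5)=25,f(4)=16,f(2)=4,f(1)=1 ⇒ 546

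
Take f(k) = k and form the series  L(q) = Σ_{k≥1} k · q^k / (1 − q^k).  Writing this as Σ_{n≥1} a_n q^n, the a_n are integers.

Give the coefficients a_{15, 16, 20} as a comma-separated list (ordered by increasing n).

[q^15] f(1)=1,f(3)=3,f(5)=5,f(15)=15 ⇒ 24
d|16:{1,2,4,8,16}  Σf=1+2+4+8+16=31
q^20  k|20↦f(k): 1:1 2:2 4:4 5:5 10:10 20:20  a_20=42

24, 31, 42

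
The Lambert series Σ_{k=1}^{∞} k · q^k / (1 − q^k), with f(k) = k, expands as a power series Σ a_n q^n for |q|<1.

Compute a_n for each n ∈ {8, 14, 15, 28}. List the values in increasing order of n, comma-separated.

n=8: 8·1 4·2 2·4 1·8  f→[8+4+2+1]=15
d|14:{1,2,7,14}  Σf=1+2+7+14=24
q^15  k|15↦f(k): 1:1 3:3 5:5 15:15  a_15=24
[q^28] f(28)=28,f(14)=14,f(7)=7,f(4)=4,f(2)=2,f(1)=1 ⇒ 56

15, 24, 24, 56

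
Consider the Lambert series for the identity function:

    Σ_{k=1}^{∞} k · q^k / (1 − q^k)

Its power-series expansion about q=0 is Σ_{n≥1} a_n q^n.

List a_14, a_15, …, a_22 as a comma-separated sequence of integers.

[q^14] f(1)=1,f(2)=2,f(7)=7,f(14)=14 ⇒ 24
n=15: 15·1 5·3 3·5 1·15  f→[15+5+3+1]=24
n=16: 1·16 2·8 4·4 8·2 16·1  f→[1+2+4+8+16]=31
q^17  k|17↦f(k): 17:17 1:1  a_17=18
q^18  k|18↦f(k): 1:1 2:2 3:3 6:6 9:9 18:18  a_18=39
[q^19] f(1)=1,f(19)=19 ⇒ 20
d|20:{1,2,4,5,10,20}  Σf=1+2+4+5+10+20=42
[q^21] f(1)=1,f(3)=3,f(7)=7,f(21)=21 ⇒ 32
q^22  k|22↦f(k): 1:1 2:2 11:11 22:22  a_22=36

24, 24, 31, 18, 39, 20, 42, 32, 36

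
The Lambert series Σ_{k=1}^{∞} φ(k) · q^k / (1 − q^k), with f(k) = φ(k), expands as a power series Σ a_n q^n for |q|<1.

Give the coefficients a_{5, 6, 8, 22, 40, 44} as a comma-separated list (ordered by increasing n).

q^5  k|5↦φ(k): 5:4 1:1  a_5=5
[q^6] φ(1)=1,φ(2)=1,φ(3)=2,φ(6)=2 ⇒ 6
[q^8] φ(1)=1,φ(2)=1,φ(4)=2,φ(8)=4 ⇒ 8
d|22:{1,2,11,22}  Σφ=1+1+10+10=22
d|40:{1,2,4,5,8,10,20,40}  Σφ=1+1+2+4+4+4+8+16=40
d|44:{44,22,11,4,2,1}  Σφ=20+10+10+2+1+1=44

5, 6, 8, 22, 40, 44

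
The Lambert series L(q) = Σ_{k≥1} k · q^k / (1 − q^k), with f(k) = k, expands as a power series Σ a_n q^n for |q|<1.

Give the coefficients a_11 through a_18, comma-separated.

d|11:{11,1}  Σf=11+1=12
q^12  k|12↦f(k): 1:1 2:2 3:3 4:4 6:6 12:12  a_12=28
[q^13] f(13)=13,f(1)=1 ⇒ 14
[q^14] f(14)=14,f(7)=7,f(2)=2,f(1)=1 ⇒ 24
[q^15] f(1)=1,f(3)=3,f(5)=5,f(15)=15 ⇒ 24
n=16: 16·1 8·2 4·4 2·8 1·16  f→[16+8+4+2+1]=31
d|17:{1,17}  Σf=1+17=18
n=18: 1·18 2·9 3·6 6·3 9·2 18·1  f→[1+2+3+6+9+18]=39

12, 28, 14, 24, 24, 31, 18, 39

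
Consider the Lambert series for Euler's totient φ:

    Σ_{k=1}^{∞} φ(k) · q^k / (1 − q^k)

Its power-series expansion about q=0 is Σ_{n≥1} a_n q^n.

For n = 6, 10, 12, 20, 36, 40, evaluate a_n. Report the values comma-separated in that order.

q^6  k|6↦φ(k): 1:1 2:1 3:2 6:2  a_6=6
d|10:{1,2,5,10}  Σφ=1+1+4+4=10
[q^12] φ(1)=1,φ(2)=1,φ(3)=2,φ(4)=2,φ(6)=2,φ(12)=4 ⇒ 12
d|20:{20,10,5,4,2,1}  Σφ=8+4+4+2+1+1=20
q^36  k|36↦φ(k): 36:12 18:6 12:4 9:6 6:2 4:2 3:2 2:1 1:1  a_36=36
q^40  k|40↦φ(k): 1:1 2:1 4:2 5:4 8:4 10:4 20:8 40:16  a_40=40

6, 10, 12, 20, 36, 40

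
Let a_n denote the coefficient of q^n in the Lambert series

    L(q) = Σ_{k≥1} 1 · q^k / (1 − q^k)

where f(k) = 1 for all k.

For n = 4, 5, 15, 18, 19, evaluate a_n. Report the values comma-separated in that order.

d|4:{1,2,4}  Σf=1+1+1=3
[q^5] f(1)=1,f(5)=1 ⇒ 2
d|15:{1,3,5,15}  Σf=1+1+1+1=4
d|18:{1,2,3,6,9,18}  Σf=1+1+1+1+1+1=6
d|19:{1,19}  Σf=1+1=2

3, 2, 4, 6, 2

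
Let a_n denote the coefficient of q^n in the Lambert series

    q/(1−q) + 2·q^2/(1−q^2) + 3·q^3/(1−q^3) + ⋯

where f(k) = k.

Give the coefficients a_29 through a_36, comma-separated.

d|29:{29,1}  Σf=29+1=30
q^30  k|30↦f(k): 1:1 2:2 3:3 5:5 6:6 10:10 15:15 30:30  a_30=72
n=31: 31·1 1·31  f→[31+1]=32
[q^32] f(32)=32,f(16)=16,f(8)=8,f(4)=4,f(2)=2,f(1)=1 ⇒ 63
n=33: 1·33 3·11 11·3 33·1  f→[1+3+11+33]=48
d|34:{1,2,17,34}  Σf=1+2+17+34=54
n=35: 1·35 5·7 7·5 35·1  f→[1+5+7+35]=48
q^36  k|36↦f(k): 1:1 2:2 3:3 4:4 6:6 9:9 12:12 18:18 36:36  a_36=91

30, 72, 32, 63, 48, 54, 48, 91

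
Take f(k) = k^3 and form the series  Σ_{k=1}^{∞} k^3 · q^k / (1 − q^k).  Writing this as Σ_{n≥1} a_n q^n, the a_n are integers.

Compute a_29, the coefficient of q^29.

n=29: 29·1 1·29  f→[24389+1]=24390

a_29 = 24390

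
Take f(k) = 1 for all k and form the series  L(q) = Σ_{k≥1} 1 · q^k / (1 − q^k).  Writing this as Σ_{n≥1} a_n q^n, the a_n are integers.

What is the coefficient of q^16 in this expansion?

a_16 = 5

n=16: 1·16 2·8 4·4 8·2 16·1  f→[1+1+1+1+1]=5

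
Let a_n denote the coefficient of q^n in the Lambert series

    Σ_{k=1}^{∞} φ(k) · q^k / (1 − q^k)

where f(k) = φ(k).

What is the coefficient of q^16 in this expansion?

[q^16] φ(16)=8,φ(8)=4,φ(4)=2,φ(2)=1,φ(1)=1 ⇒ 16

a_16 = 16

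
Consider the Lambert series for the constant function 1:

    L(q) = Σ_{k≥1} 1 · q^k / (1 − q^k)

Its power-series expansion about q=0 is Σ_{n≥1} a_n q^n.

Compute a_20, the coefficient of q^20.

q^20  k|20↦f(k): 20:1 10:1 5:1 4:1 2:1 1:1  a_20=6

a_20 = 6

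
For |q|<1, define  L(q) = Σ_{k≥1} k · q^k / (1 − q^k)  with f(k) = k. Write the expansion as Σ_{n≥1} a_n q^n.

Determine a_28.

d|28:{1,2,4,7,14,28}  Σf=1+2+4+7+14+28=56

a_28 = 56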